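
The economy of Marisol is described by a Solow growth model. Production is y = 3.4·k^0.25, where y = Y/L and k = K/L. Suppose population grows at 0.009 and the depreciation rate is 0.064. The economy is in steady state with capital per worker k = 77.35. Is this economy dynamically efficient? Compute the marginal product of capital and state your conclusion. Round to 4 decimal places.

dynamically inefficient; MPK ≈ 0.0326

n + δ = 0.009 + 0.064 = 0.073.
MPK = 0.25·3.4·k^(0.25−1) = 0.25·3.4·77.35^(-0.75) ≈ 0.0326.
MPK < 0.073, so the economy is dynamically inefficient (over-saving).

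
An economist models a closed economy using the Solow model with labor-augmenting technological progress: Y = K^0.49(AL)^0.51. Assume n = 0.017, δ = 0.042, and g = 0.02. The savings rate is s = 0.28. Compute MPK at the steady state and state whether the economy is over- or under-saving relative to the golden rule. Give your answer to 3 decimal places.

under-saving; MPK ≈ 0.138

n + g + δ = 0.017 + 0.02 + 0.042 = 0.079.
Steady-state k*: s·k^0.49 = 0.079·k gives k* = (0.28/0.079)^(1/0.51) ≈ 11.9540.
MPK = 0.49·11.9540^(-0.51) ≈ 0.1382.
MPK > n+g+δ = 0.079, so the economy is dynamically efficient (under-saving).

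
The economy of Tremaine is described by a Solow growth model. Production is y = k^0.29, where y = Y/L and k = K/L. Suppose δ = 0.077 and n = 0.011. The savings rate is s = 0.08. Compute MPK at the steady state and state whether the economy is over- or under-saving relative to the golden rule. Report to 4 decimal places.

n + δ = 0.011 + 0.077 = 0.088.
Steady-state k*: s·k^0.29 = 0.088·k gives k* = (0.08/0.088)^(1/0.71) ≈ 0.8744.
MPK = 0.29·0.8744^(-0.71) ≈ 0.3190.
MPK > n+δ = 0.088, so the economy is dynamically efficient (under-saving).

under-saving; MPK ≈ 0.3190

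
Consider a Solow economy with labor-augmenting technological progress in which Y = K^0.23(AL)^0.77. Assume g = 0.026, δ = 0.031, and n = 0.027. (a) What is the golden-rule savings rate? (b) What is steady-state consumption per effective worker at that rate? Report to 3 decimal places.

n + g + δ = 0.027 + 0.026 + 0.031 = 0.084.
For Cobb-Douglas, s_gold equals capital's share: s_gold = 0.23.
Maximizing c = f(k) − (n+g+δ)·k gives f'(k) = n+g+δ, i.e. 0.23·k^(0.23−1) = 0.084, so k_gold = (0.23/0.084)^(1/0.77) ≈ 3.6993.
y_gold = 3.6993^0.23 ≈ 1.3510; c_gold = (1−0.23)·y_gold ≈ 1.0403.

(a) s_gold = 0.230; (b) c_gold ≈ 1.040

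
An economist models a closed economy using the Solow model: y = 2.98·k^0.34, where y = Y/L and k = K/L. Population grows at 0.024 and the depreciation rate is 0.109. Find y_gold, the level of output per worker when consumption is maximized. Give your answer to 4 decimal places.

The effective depreciation rate is n + δ = 0.024 + 0.109 = 0.133.
Golden rule sets MPK = n+δ: 0.34·2.98·k^(0.34−1) = 0.133, so k_gold = (0.34·2.98/0.133)^(1/0.66) ≈ 21.6834.
Output: y_gold = 2.98·k_gold^0.34 = 2.98·21.6834^0.34 ≈ 8.4820.

y_gold ≈ 8.4820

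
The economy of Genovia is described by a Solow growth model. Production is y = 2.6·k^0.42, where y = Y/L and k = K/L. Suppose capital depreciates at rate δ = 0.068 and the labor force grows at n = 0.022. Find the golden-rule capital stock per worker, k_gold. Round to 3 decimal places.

k_gold ≈ 73.949

The effective depreciation rate is n + δ = 0.022 + 0.068 = 0.09.
Golden rule sets MPK = n+δ: 0.42·2.6·k^(0.42−1) = 0.09, so k_gold = (0.42·2.6/0.09)^(1/0.58) ≈ 73.9488.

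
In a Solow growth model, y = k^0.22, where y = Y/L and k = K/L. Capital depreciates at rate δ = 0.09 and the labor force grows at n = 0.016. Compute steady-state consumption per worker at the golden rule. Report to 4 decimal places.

c_gold ≈ 0.9584

The effective depreciation rate is n + δ = 0.016 + 0.09 = 0.106.
At the golden rule the marginal product of capital equals n+δ: 0.22·k^(0.22−1) = 0.106. Solving, k_gold = (0.22/0.106)^(1/0.78) ≈ 2.5501.
y_gold = 2.5501^0.22 ≈ 1.2287.
c_gold = y_gold − (n+δ)·k_gold = 1.2287 − 0.106·2.5501 ≈ 0.9584.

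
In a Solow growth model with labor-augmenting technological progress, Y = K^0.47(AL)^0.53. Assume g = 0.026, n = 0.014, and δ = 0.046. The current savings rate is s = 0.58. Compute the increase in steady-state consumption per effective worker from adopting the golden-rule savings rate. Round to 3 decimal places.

Capital per effective worker breaks even when investment replaces (n + g + δ)·k; here n + g + δ = 0.086.
Current steady state (s = 0.58): k* = (0.58/0.086)^(1/0.53) ≈ 36.6453, y* = 36.6453^0.47 ≈ 5.4336, c* = (1−0.58)·5.4336 ≈ 2.2821.
Maximizing c = f(k) − (n+g+δ)·k gives f'(k) = n+g+δ, i.e. 0.47·k^(0.47−1) = 0.086, so k_gold = (0.47/0.086)^(1/0.53) ≈ 24.6432.
y_gold = 24.6432^0.47 ≈ 4.5092, c_gold = y_gold − 0.086·k_gold ≈ 2.3899.
Gain: Δc = 2.3899 − 2.2821 ≈ 0.1077.

Δc ≈ 0.108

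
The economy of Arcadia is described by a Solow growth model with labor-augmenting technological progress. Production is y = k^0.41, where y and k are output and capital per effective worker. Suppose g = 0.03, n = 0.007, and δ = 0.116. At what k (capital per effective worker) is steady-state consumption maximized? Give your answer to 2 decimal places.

Capital per effective worker breaks even when investment replaces (n + g + δ)·k; here n + g + δ = 0.153.
At the golden rule the marginal product of capital equals n+g+δ: 0.41·k^(0.41−1) = 0.153. Solving, k_gold = (0.41/0.153)^(1/0.59) ≈ 5.3159.

k_gold ≈ 5.32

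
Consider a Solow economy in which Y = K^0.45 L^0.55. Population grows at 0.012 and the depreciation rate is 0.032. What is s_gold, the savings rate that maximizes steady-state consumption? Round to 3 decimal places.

s_gold = 0.450

Break-even investment rate: n + δ = 0.012 + 0.032 = 0.044.
At the golden rule MPK = n+δ, and in any Cobb-Douglas steady state s = (n+δ)·k/y = MPK·k/y = capital's share 0.45.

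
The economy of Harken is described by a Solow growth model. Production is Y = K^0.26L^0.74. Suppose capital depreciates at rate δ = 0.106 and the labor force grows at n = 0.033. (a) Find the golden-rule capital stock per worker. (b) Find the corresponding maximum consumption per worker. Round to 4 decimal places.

The effective depreciation rate is n + δ = 0.033 + 0.106 = 0.139.
Maximizing c = f(k) − (n+δ)·k gives f'(k) = n+δ, i.e. 0.26·k^(0.26−1) = 0.139, so k_gold = (0.26/0.139)^(1/0.74) ≈ 2.3308.
y_gold = 2.3308^0.26 ≈ 1.2461; c_gold = y_gold − 0.139·k_gold ≈ 0.9221.

(a) k_gold ≈ 2.3308; (b) c_gold ≈ 0.9221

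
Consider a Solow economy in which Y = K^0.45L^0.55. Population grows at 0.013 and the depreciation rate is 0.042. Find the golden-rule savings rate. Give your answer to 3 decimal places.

s_gold = 0.450

n + δ = 0.013 + 0.042 = 0.055.
At the golden rule MPK = n+δ, and in any Cobb-Douglas steady state s = (n+δ)·k/y = MPK·k/y = capital's share 0.45.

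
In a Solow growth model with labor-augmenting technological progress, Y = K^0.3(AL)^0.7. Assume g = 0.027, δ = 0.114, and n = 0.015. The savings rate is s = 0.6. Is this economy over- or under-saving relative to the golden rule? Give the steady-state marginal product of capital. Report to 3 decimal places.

over-saving; MPK ≈ 0.078

n + g + δ = 0.015 + 0.027 + 0.114 = 0.156.
Steady-state k*: s·k^0.3 = 0.156·k gives k* = (0.6/0.156)^(1/0.7) ≈ 6.8510.
MPK = 0.3·6.8510^(-0.7) ≈ 0.0780.
MPK < n+g+δ = 0.156, so the economy is dynamically inefficient (over-saving).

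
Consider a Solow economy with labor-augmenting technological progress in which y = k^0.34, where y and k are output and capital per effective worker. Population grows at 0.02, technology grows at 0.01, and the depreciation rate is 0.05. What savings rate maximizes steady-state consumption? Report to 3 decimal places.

s_gold = 0.340

Capital per effective worker breaks even when investment replaces (n + g + δ)·k; here n + g + δ = 0.08.
At the golden rule MPK = n+g+δ, and in any Cobb-Douglas steady state s = (n+g+δ)·k/y = MPK·k/y = capital's share 0.34.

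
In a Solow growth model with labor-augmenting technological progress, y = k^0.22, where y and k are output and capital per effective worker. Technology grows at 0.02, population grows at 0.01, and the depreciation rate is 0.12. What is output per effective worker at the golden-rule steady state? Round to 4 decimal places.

y_gold ≈ 1.1141

n + g + δ = 0.01 + 0.02 + 0.12 = 0.15.
At the golden rule the marginal product of capital equals n+g+δ: 0.22·k^(0.22−1) = 0.15. Solving, k_gold = (0.22/0.15)^(1/0.78) ≈ 1.6340.
Output: y_gold = k_gold^0.22 = 1.6340^0.22 ≈ 1.1141.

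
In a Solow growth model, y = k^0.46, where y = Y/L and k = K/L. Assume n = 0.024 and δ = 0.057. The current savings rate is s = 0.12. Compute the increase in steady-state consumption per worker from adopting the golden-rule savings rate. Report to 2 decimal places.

Δc ≈ 1.14

The effective depreciation rate is n + δ = 0.024 + 0.057 = 0.081.
Current steady state (s = 0.12): k* = (0.12/0.081)^(1/0.54) ≈ 2.0706, y* = 2.0706^0.46 ≈ 1.3977, c* = (1−0.12)·1.3977 ≈ 1.2300.
At the golden rule the marginal product of capital equals n+δ: 0.46·k^(0.46−1) = 0.081. Solving, k_gold = (0.46/0.081)^(1/0.54) ≈ 24.9345.
y_gold = 24.9345^0.46 ≈ 4.3906, c_gold = y_gold − 0.081·k_gold ≈ 2.3710.
Gain: Δc = 2.3710 − 1.2300 ≈ 1.1410.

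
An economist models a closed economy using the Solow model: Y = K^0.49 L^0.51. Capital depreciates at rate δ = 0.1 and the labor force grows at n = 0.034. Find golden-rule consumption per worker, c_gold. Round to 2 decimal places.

c_gold ≈ 1.77

n + δ = 0.034 + 0.1 = 0.134.
Maximizing c = f(k) − (n+δ)·k gives f'(k) = n+δ, i.e. 0.49·k^(0.49−1) = 0.134, so k_gold = (0.49/0.134)^(1/0.51) ≈ 12.7087.
y_gold = 12.7087^0.49 ≈ 3.4754.
c_gold = y_gold − (n+δ)·k_gold = 3.4754 − 0.134·12.7087 ≈ 1.7725.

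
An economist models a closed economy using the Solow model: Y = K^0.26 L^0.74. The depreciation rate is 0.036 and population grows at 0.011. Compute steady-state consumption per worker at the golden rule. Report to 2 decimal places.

The effective depreciation rate is n + δ = 0.011 + 0.036 = 0.047.
Golden rule sets MPK = n+δ: 0.26·k^(0.26−1) = 0.047, so k_gold = (0.26/0.047)^(1/0.74) ≈ 10.0899.
y_gold = 10.0899^0.26 ≈ 1.8239.
c_gold = y_gold − (n+δ)·k_gold = 1.8239 − 0.047·10.0899 ≈ 1.3497.

c_gold ≈ 1.35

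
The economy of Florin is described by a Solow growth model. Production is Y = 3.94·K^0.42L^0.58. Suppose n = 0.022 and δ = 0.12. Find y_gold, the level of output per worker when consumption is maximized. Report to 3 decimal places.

y_gold ≈ 23.322

Break-even investment rate: n + δ = 0.022 + 0.12 = 0.142.
Golden rule sets MPK = n+δ: 0.42·3.94·k^(0.42−1) = 0.142, so k_gold = (0.42·3.94/0.142)^(1/0.58) ≈ 68.9794.
Output: y_gold = 3.94·k_gold^0.42 = 3.94·68.9794^0.42 ≈ 23.3216.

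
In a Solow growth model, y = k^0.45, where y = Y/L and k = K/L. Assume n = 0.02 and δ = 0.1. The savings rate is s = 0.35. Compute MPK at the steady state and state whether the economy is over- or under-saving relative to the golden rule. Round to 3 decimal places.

The effective depreciation rate is n + δ = 0.02 + 0.1 = 0.12.
Steady-state k*: s·k^0.45 = 0.12·k gives k* = (0.35/0.12)^(1/0.55) ≈ 7.0024.
MPK = 0.45·7.0024^(-0.55) ≈ 0.1543.
MPK > n+δ = 0.12, so the economy is dynamically efficient (under-saving).

under-saving; MPK ≈ 0.154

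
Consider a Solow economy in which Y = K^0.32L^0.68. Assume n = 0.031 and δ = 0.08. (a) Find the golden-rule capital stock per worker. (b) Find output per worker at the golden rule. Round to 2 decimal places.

(a) k_gold ≈ 4.74; (b) y_gold ≈ 1.65

n + δ = 0.031 + 0.08 = 0.111.
Maximizing c = f(k) − (n+δ)·k gives f'(k) = n+δ, i.e. 0.32·k^(0.32−1) = 0.111, so k_gold = (0.32/0.111)^(1/0.68) ≈ 4.7448.
y_gold = 4.7448^0.32 ≈ 1.6458.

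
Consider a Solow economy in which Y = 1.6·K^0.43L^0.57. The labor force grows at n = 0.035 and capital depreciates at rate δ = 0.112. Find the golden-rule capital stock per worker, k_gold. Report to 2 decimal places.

k_gold ≈ 14.99

n + δ = 0.035 + 0.112 = 0.147.
Golden rule sets MPK = n+δ: 0.43·1.6·k^(0.43−1) = 0.147, so k_gold = (0.43·1.6/0.147)^(1/0.57) ≈ 14.9939.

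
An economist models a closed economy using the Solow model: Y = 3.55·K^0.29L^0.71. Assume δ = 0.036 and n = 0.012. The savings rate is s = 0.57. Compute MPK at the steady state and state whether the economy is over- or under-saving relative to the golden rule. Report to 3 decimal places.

over-saving; MPK ≈ 0.024

The effective depreciation rate is n + δ = 0.012 + 0.036 = 0.048.
Steady-state k*: s·A·k^0.29 = 0.048·k gives k* = (0.57·3.55/0.048)^(1/0.71) ≈ 194.3292.
MPK = 0.29·3.55·194.3292^(-0.71) ≈ 0.0244.
MPK < n+δ = 0.048, so the economy is dynamically inefficient (over-saving).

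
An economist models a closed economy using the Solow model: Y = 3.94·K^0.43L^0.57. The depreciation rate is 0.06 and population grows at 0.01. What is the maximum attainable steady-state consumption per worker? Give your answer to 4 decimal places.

c_gold ≈ 24.8508

The effective depreciation rate is n + δ = 0.01 + 0.06 = 0.07.
Golden rule sets MPK = n+δ: 0.43·3.94·k^(0.43−1) = 0.07, so k_gold = (0.43·3.94/0.07)^(1/0.57) ≈ 267.8158.
y_gold = 3.94·267.8158^0.43 ≈ 43.5979.
c_gold = y_gold − (n+δ)·k_gold = 43.5979 − 0.07·267.8158 ≈ 24.8508.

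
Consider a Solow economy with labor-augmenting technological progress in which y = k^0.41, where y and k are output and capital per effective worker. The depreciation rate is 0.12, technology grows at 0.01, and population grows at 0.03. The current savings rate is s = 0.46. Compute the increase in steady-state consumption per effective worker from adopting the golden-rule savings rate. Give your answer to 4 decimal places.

The effective depreciation rate is n + g + δ = 0.03 + 0.01 + 0.12 = 0.16.
Current steady state (s = 0.46): k* = (0.46/0.16)^(1/0.59) ≈ 5.9890, y* = 5.9890^0.41 ≈ 2.0831, c* = (1−0.46)·2.0831 ≈ 1.1249.
Setting f'(k) = n+g+δ gives 0.41·k^(0.41−1) = 0.16, hence k_gold = (0.41/0.16)^(1/0.59) ≈ 4.9278.
y_gold = 4.9278^0.41 ≈ 1.9230, c_gold = y_gold − 0.16·k_gold ≈ 1.1346.
Gain: Δc = 1.1346 − 1.1249 ≈ 0.0097.

Δc ≈ 0.0097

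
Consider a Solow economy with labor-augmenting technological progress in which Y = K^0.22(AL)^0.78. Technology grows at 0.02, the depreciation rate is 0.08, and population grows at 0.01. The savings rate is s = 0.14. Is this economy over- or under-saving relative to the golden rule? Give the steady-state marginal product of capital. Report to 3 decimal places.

Break-even investment rate: n + g + δ = 0.01 + 0.02 + 0.08 = 0.11.
Steady-state k*: s·k^0.22 = 0.11·k gives k* = (0.14/0.11)^(1/0.78) ≈ 1.3623.
MPK = 0.22·1.3623^(-0.78) ≈ 0.1729.
MPK > n+g+δ = 0.11, so the economy is dynamically efficient (under-saving).

under-saving; MPK ≈ 0.173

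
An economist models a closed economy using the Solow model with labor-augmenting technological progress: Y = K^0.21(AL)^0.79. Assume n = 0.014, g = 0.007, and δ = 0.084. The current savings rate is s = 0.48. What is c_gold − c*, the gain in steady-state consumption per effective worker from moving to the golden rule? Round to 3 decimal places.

Break-even investment rate: n + g + δ = 0.014 + 0.007 + 0.084 = 0.105.
Current steady state (s = 0.48): k* = (0.48/0.105)^(1/0.79) ≈ 6.8471, y* = 6.8471^0.21 ≈ 1.4978, c* = (1−0.48)·1.4978 ≈ 0.7789.
Maximizing c = f(k) − (n+g+δ)·k gives f'(k) = n+g+δ, i.e. 0.21·k^(0.21−1) = 0.105, so k_gold = (0.21/0.105)^(1/0.79) ≈ 2.4046.
y_gold = 2.4046^0.21 ≈ 1.2023, c_gold = y_gold − 0.105·k_gold ≈ 0.9498.
Gain: Δc = 0.9498 − 0.7789 ≈ 0.1710.

Δc ≈ 0.171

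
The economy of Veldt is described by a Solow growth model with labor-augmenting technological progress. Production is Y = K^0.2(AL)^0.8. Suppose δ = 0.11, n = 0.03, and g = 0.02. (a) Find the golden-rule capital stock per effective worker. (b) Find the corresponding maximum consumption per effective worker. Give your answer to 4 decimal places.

The effective depreciation rate is n + g + δ = 0.03 + 0.02 + 0.11 = 0.16.
At the golden rule the marginal product of capital equals n+g+δ: 0.2·k^(0.2−1) = 0.16. Solving, k_gold = (0.2/0.16)^(1/0.8) ≈ 1.3217.
y_gold = 1.3217^0.2 ≈ 1.0574; c_gold = y_gold − 0.16·k_gold ≈ 0.8459.

(a) k_gold ≈ 1.3217; (b) c_gold ≈ 0.8459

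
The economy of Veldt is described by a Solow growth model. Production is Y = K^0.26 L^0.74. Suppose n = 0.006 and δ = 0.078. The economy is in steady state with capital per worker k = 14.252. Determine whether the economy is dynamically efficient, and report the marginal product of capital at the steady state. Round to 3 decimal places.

Capital per worker breaks even when investment replaces (n + δ)·k; here n + δ = 0.084.
MPK = 0.26·k^(0.26−1) = 0.26·14.252^(-0.74) ≈ 0.0364.
MPK < 0.084, so the economy is dynamically inefficient (over-saving).

dynamically inefficient; MPK ≈ 0.036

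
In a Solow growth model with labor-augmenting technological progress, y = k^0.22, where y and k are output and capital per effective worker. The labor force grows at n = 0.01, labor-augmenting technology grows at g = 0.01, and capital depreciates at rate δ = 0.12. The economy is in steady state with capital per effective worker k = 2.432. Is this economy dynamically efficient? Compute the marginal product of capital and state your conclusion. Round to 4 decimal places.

dynamically inefficient; MPK ≈ 0.1100

Break-even investment rate: n + g + δ = 0.01 + 0.01 + 0.12 = 0.14.
MPK = 0.22·k^(0.22−1) = 0.22·2.432^(-0.78) ≈ 0.1100.
MPK < 0.14, so the economy is dynamically inefficient (over-saving).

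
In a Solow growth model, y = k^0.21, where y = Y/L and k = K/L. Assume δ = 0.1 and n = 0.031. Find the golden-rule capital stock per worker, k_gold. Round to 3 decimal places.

The effective depreciation rate is n + δ = 0.031 + 0.1 = 0.131.
Maximizing c = f(k) − (n+δ)·k gives f'(k) = n+δ, i.e. 0.21·k^(0.21−1) = 0.131, so k_gold = (0.21/0.131)^(1/0.79) ≈ 1.8173.

k_gold ≈ 1.817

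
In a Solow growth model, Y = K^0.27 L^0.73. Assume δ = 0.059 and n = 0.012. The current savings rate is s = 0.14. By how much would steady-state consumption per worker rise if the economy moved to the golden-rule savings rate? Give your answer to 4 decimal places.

Δc ≈ 0.0909

The effective depreciation rate is n + δ = 0.012 + 0.059 = 0.071.
Current steady state (s = 0.14): k* = (0.14/0.071)^(1/0.73) ≈ 2.5347, y* = 2.5347^0.27 ≈ 1.2855, c* = (1−0.14)·1.2855 ≈ 1.1055.
At the golden rule the marginal product of capital equals n+δ: 0.27·k^(0.27−1) = 0.071. Solving, k_gold = (0.27/0.071)^(1/0.73) ≈ 6.2325.
y_gold = 6.2325^0.27 ≈ 1.6389, c_gold = y_gold − 0.071·k_gold ≈ 1.1964.
Gain: Δc = 1.1964 − 1.1055 ≈ 0.0909.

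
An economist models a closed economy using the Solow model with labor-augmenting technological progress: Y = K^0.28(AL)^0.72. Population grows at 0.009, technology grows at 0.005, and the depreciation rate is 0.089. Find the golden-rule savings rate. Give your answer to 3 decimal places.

The effective depreciation rate is n + g + δ = 0.009 + 0.005 + 0.089 = 0.103.
At the golden rule MPK = n+g+δ, and in any Cobb-Douglas steady state s = (n+g+δ)·k/y = MPK·k/y = capital's share 0.28.

s_gold = 0.280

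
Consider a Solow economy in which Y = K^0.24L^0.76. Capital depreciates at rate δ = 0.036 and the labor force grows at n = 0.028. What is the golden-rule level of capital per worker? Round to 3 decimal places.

Capital per worker breaks even when investment replaces (n + δ)·k; here n + δ = 0.064.
Maximizing c = f(k) − (n+δ)·k gives f'(k) = n+δ, i.e. 0.24·k^(0.24−1) = 0.064, so k_gold = (0.24/0.064)^(1/0.76) ≈ 5.6925.

k_gold ≈ 5.693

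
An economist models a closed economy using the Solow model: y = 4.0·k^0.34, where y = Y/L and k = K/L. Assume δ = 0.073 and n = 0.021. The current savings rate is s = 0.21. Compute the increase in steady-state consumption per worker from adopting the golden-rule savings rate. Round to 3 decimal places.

Δc ≈ 0.692

n + δ = 0.021 + 0.073 = 0.094.
Current steady state (s = 0.21): k* = (0.21·4.0/0.094)^(1/0.66) ≈ 27.6146, y* = 4.0·27.6146^0.34 ≈ 12.3608, c* = (1−0.21)·12.3608 ≈ 9.7650.
Golden rule sets MPK = n+δ: 0.34·4.0·k^(0.34−1) = 0.094, so k_gold = (0.34·4.0/0.094)^(1/0.66) ≈ 57.3058.
y_gold = 4.0·57.3058^0.34 ≈ 15.8434, c_gold = y_gold − 0.094·k_gold ≈ 10.4566.
Gain: Δc = 10.4566 − 9.7650 ≈ 0.6916.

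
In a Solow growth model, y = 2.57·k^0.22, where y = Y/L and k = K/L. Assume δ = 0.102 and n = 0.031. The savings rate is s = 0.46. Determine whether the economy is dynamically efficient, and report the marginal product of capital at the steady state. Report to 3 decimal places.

dynamically inefficient; MPK ≈ 0.064

Capital per worker breaks even when investment replaces (n + δ)·k; here n + δ = 0.133.
Steady-state k*: s·A·k^0.22 = 0.133·k gives k* = (0.46·2.57/0.133)^(1/0.78) ≈ 16.4612.
MPK = 0.22·2.57·16.4612^(-0.78) ≈ 0.0636.
MPK < n+δ = 0.133, so the economy is dynamically inefficient (over-saving).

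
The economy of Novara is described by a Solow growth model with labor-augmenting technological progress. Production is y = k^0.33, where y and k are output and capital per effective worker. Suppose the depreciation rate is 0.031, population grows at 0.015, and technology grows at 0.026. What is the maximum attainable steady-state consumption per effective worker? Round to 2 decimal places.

The effective depreciation rate is n + g + δ = 0.015 + 0.026 + 0.031 = 0.072.
Golden rule sets MPK = n+g+δ: 0.33·k^(0.33−1) = 0.072, so k_gold = (0.33/0.072)^(1/0.67) ≈ 9.7015.
y_gold = 9.7015^0.33 ≈ 2.1167.
c_gold = y_gold − (n+g+δ)·k_gold = 2.1167 − 0.072·9.7015 ≈ 1.4182.

c_gold ≈ 1.42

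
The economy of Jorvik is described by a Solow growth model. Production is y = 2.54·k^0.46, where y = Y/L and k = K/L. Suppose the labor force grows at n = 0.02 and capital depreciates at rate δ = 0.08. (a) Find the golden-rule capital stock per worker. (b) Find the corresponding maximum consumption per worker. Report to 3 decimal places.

Capital per worker breaks even when investment replaces (n + δ)·k; here n + δ = 0.1.
Golden rule sets MPK = n+δ: 0.46·2.54·k^(0.46−1) = 0.1, so k_gold = (0.46·2.54/0.1)^(1/0.54) ≈ 94.8465.
y_gold = 2.54·94.8465^0.46 ≈ 20.6188; c_gold = y_gold − 0.1·k_gold ≈ 11.1342.

(a) k_gold ≈ 94.847; (b) c_gold ≈ 11.134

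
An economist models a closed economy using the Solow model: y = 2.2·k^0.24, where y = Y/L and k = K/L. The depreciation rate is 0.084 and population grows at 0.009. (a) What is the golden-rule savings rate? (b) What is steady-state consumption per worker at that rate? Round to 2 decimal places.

Capital per worker breaks even when investment replaces (n + δ)·k; here n + δ = 0.093.
For Cobb-Douglas, s_gold equals capital's share: s_gold = 0.24.
At the golden rule the marginal product of capital equals n+δ: 0.24·2.2·k^(0.24−1) = 0.093. Solving, k_gold = (0.24·2.2/0.093)^(1/0.76) ≈ 9.8244.
y_gold = 2.2·9.8244^0.24 ≈ 3.8069; c_gold = (1−0.24)·y_gold ≈ 2.8933.

(a) s_gold = 0.24; (b) c_gold ≈ 2.89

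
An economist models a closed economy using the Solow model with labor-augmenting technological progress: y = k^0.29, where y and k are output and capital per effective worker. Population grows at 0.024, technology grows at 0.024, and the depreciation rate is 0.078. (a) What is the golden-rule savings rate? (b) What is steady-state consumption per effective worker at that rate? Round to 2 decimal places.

Break-even investment rate: n + g + δ = 0.024 + 0.024 + 0.078 = 0.126.
For Cobb-Douglas, s_gold equals capital's share: s_gold = 0.29.
Golden rule sets MPK = n+g+δ: 0.29·k^(0.29−1) = 0.126, so k_gold = (0.29/0.126)^(1/0.71) ≈ 3.2352.
y_gold = 3.2352^0.29 ≈ 1.4056; c_gold = (1−0.29)·y_gold ≈ 0.9980.

(a) s_gold = 0.29; (b) c_gold ≈ 1.00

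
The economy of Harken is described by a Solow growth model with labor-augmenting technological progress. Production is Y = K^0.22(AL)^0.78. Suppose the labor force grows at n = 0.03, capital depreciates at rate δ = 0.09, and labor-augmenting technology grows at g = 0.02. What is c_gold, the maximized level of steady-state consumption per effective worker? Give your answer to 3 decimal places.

c_gold ≈ 0.886

Capital per effective worker breaks even when investment replaces (n + g + δ)·k; here n + g + δ = 0.14.
Maximizing c = f(k) − (n+g+δ)·k gives f'(k) = n+g+δ, i.e. 0.22·k^(0.22−1) = 0.14, so k_gold = (0.22/0.14)^(1/0.78) ≈ 1.7851.
y_gold = 1.7851^0.22 ≈ 1.1360.
c_gold = y_gold − (n+g+δ)·k_gold = 1.1360 − 0.14·1.7851 ≈ 0.8861.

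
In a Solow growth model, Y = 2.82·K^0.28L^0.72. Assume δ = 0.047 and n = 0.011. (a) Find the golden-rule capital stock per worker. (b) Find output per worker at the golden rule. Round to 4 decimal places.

Capital per worker breaks even when investment replaces (n + δ)·k; here n + δ = 0.058.
Golden rule sets MPK = n+δ: 0.28·2.82·k^(0.28−1) = 0.058, so k_gold = (0.28·2.82/0.058)^(1/0.72) ≈ 37.5812.
y_gold = 2.82·37.5812^0.28 ≈ 7.7847.

(a) k_gold ≈ 37.5812; (b) y_gold ≈ 7.7847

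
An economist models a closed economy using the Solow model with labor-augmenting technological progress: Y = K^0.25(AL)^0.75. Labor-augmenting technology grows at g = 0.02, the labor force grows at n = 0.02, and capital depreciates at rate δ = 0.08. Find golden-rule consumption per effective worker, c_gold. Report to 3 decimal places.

c_gold ≈ 0.958

Break-even investment rate: n + g + δ = 0.02 + 0.02 + 0.08 = 0.12.
Golden rule sets MPK = n+g+δ: 0.25·k^(0.25−1) = 0.12, so k_gold = (0.25/0.12)^(1/0.75) ≈ 2.6608.
y_gold = 2.6608^0.25 ≈ 1.2772.
c_gold = y_gold − (n+g+δ)·k_gold = 1.2772 − 0.12·2.6608 ≈ 0.9579.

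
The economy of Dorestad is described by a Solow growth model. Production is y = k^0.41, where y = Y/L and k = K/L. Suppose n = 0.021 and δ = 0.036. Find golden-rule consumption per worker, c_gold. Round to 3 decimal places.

c_gold ≈ 2.325

Capital per worker breaks even when investment replaces (n + δ)·k; here n + δ = 0.057.
Golden rule sets MPK = n+δ: 0.41·k^(0.41−1) = 0.057, so k_gold = (0.41/0.057)^(1/0.59) ≈ 28.3392.
y_gold = 28.3392^0.41 ≈ 3.9398.
c_gold = y_gold − (n+δ)·k_gold = 3.9398 − 0.057·28.3392 ≈ 2.3245.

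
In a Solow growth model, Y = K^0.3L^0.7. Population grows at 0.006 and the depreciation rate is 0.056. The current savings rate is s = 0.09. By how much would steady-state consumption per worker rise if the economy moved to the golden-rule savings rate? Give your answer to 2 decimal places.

Δc ≈ 0.31

Capital per worker breaks even when investment replaces (n + δ)·k; here n + δ = 0.062.
Current steady state (s = 0.09): k* = (0.09/0.062)^(1/0.7) ≈ 1.7030, y* = 1.7030^0.3 ≈ 1.1732, c* = (1−0.09)·1.1732 ≈ 1.0676.
At the golden rule the marginal product of capital equals n+δ: 0.3·k^(0.3−1) = 0.062. Solving, k_gold = (0.3/0.062)^(1/0.7) ≈ 9.5101.
y_gold = 9.5101^0.3 ≈ 1.9654, c_gold = y_gold − 0.062·k_gold ≈ 1.3758.
Gain: Δc = 1.3758 − 1.0676 ≈ 0.3082.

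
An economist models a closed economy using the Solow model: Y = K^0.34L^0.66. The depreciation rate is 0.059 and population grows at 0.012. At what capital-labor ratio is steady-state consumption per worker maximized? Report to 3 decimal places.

k_gold ≈ 10.731

Break-even investment rate: n + δ = 0.012 + 0.059 = 0.071.
Maximizing c = f(k) − (n+δ)·k gives f'(k) = n+δ, i.e. 0.34·k^(0.34−1) = 0.071, so k_gold = (0.34/0.071)^(1/0.66) ≈ 10.7309.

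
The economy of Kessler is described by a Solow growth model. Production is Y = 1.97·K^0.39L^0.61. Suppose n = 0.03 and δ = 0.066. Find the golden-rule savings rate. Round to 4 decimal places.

n + δ = 0.03 + 0.066 = 0.096.
At the golden rule MPK = n+δ, and in any Cobb-Douglas steady state s = (n+δ)·k/y = MPK·k/y = capital's share 0.39.

s_gold = 0.3900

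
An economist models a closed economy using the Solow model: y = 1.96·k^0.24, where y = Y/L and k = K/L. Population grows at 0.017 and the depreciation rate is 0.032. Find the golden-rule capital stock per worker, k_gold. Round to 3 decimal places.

k_gold ≈ 19.609

The effective depreciation rate is n + δ = 0.017 + 0.032 = 0.049.
Maximizing c = f(k) − (n+δ)·k gives f'(k) = n+δ, i.e. 0.24·1.96·k^(0.24−1) = 0.049, so k_gold = (0.24·1.96/0.049)^(1/0.76) ≈ 19.6093.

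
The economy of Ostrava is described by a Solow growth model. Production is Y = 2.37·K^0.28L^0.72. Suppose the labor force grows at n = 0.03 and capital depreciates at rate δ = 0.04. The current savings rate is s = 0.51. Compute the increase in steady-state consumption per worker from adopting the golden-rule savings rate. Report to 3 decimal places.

n + δ = 0.03 + 0.04 = 0.07.
Current steady state (s = 0.51): k* = (0.51·2.37/0.07)^(1/0.72) ≈ 52.2832, y* = 2.37·52.2832^0.28 ≈ 7.1761, c* = (1−0.51)·7.1761 ≈ 3.5163.
At the golden rule the marginal product of capital equals n+δ: 0.28·2.37·k^(0.28−1) = 0.07. Solving, k_gold = (0.28·2.37/0.07)^(1/0.72) ≈ 22.7341.
y_gold = 2.37·22.7341^0.28 ≈ 5.6835, c_gold = y_gold − 0.07·k_gold ≈ 4.0921.
Gain: Δc = 4.0921 − 3.5163 ≈ 0.5758.

Δc ≈ 0.576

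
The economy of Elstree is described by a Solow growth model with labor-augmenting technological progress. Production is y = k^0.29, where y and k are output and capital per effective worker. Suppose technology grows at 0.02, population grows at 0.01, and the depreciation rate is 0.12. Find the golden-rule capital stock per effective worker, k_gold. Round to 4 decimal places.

The effective depreciation rate is n + g + δ = 0.01 + 0.02 + 0.12 = 0.15.
Setting f'(k) = n+g+δ gives 0.29·k^(0.29−1) = 0.15, hence k_gold = (0.29/0.15)^(1/0.71) ≈ 2.5307.

k_gold ≈ 2.5307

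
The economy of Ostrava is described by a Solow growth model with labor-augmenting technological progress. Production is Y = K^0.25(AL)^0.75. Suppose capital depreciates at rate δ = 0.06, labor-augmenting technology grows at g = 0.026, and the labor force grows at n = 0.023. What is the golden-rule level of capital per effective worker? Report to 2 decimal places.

n + g + δ = 0.023 + 0.026 + 0.06 = 0.109.
Golden rule sets MPK = n+g+δ: 0.25·k^(0.25−1) = 0.109, so k_gold = (0.25/0.109)^(1/0.75) ≈ 3.0247.

k_gold ≈ 3.02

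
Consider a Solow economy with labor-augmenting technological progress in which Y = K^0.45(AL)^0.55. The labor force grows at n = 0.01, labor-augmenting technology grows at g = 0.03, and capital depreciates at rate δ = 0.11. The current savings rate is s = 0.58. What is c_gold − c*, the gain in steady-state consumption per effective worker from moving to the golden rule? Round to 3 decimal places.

Δc ≈ 0.081

Capital per effective worker breaks even when investment replaces (n + g + δ)·k; here n + g + δ = 0.15.
Current steady state (s = 0.58): k* = (0.58/0.15)^(1/0.55) ≈ 11.6919, y* = 11.6919^0.45 ≈ 3.0238, c* = (1−0.58)·3.0238 ≈ 1.2700.
At the golden rule the marginal product of capital equals n+g+δ: 0.45·k^(0.45−1) = 0.15. Solving, k_gold = (0.45/0.15)^(1/0.55) ≈ 7.3704.
y_gold = 7.3704^0.45 ≈ 2.4568, c_gold = y_gold − 0.15·k_gold ≈ 1.3512.
Gain: Δc = 1.3512 − 1.2700 ≈ 0.0813.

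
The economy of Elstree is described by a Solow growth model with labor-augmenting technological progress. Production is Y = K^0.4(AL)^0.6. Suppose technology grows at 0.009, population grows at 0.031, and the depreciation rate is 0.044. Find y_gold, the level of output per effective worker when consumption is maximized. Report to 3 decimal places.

Capital per effective worker breaks even when investment replaces (n + g + δ)·k; here n + g + δ = 0.084.
Maximizing c = f(k) − (n+g+δ)·k gives f'(k) = n+g+δ, i.e. 0.4·k^(0.4−1) = 0.084, so k_gold = (0.4/0.084)^(1/0.6) ≈ 13.4783.
Output: y_gold = k_gold^0.4 = 13.4783^0.4 ≈ 2.8304.

y_gold ≈ 2.830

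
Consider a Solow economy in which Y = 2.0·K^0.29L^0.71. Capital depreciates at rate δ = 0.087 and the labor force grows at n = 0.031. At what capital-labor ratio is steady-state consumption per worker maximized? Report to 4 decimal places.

Capital per worker breaks even when investment replaces (n + δ)·k; here n + δ = 0.118.
Setting f'(k) = n+δ gives 0.29·2.0·k^(0.29−1) = 0.118, hence k_gold = (0.29·2.0/0.118)^(1/0.71) ≈ 9.4191.

k_gold ≈ 9.4191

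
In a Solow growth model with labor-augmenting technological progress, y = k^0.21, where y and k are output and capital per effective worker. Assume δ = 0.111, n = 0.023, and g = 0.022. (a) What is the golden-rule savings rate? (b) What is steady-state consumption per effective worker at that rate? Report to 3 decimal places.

Break-even investment rate: n + g + δ = 0.023 + 0.022 + 0.111 = 0.156.
For Cobb-Douglas, s_gold equals capital's share: s_gold = 0.21.
Setting f'(k) = n+g+δ gives 0.21·k^(0.21−1) = 0.156, hence k_gold = (0.21/0.156)^(1/0.79) ≈ 1.4568.
y_gold = 1.4568^0.21 ≈ 1.0822; c_gold = (1−0.21)·y_gold ≈ 0.8550.

(a) s_gold = 0.210; (b) c_gold ≈ 0.855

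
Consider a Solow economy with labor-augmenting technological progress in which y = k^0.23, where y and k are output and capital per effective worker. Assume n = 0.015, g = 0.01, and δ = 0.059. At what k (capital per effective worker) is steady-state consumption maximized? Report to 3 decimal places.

k_gold ≈ 3.699

n + g + δ = 0.015 + 0.01 + 0.059 = 0.084.
Golden rule sets MPK = n+g+δ: 0.23·k^(0.23−1) = 0.084, so k_gold = (0.23/0.084)^(1/0.77) ≈ 3.6993.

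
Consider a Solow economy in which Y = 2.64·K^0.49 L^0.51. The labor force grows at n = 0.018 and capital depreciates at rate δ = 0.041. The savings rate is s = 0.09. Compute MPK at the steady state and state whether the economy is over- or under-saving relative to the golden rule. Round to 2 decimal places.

under-saving; MPK ≈ 0.32

Capital per worker breaks even when investment replaces (n + δ)·k; here n + δ = 0.059.
Steady-state k*: s·A·k^0.49 = 0.059·k gives k* = (0.09·2.64/0.059)^(1/0.51) ≈ 15.3555.
MPK = 0.49·2.64·15.3555^(-0.51) ≈ 0.3212.
MPK > n+δ = 0.059, so the economy is dynamically efficient (under-saving).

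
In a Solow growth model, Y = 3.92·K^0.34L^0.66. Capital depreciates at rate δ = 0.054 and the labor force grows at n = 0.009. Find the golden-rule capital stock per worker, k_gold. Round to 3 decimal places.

The effective depreciation rate is n + δ = 0.009 + 0.054 = 0.063.
Maximizing c = f(k) − (n+δ)·k gives f'(k) = n+δ, i.e. 0.34·3.92·k^(0.34−1) = 0.063, so k_gold = (0.34·3.92/0.063)^(1/0.66) ≈ 101.9105.

k_gold ≈ 101.910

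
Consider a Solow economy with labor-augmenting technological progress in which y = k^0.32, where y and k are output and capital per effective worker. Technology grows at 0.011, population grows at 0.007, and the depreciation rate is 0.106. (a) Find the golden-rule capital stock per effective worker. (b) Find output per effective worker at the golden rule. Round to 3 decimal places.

The effective depreciation rate is n + g + δ = 0.007 + 0.011 + 0.106 = 0.124.
Maximizing c = f(k) − (n+g+δ)·k gives f'(k) = n+g+δ, i.e. 0.32·k^(0.32−1) = 0.124, so k_gold = (0.32/0.124)^(1/0.68) ≈ 4.0316.
y_gold = 4.0316^0.32 ≈ 1.5623.

(a) k_gold ≈ 4.032; (b) y_gold ≈ 1.562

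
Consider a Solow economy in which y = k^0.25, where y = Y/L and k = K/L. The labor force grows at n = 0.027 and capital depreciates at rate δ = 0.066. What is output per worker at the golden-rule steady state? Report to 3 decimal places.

y_gold ≈ 1.390

The effective depreciation rate is n + δ = 0.027 + 0.066 = 0.093.
Setting f'(k) = n+δ gives 0.25·k^(0.25−1) = 0.093, hence k_gold = (0.25/0.093)^(1/0.75) ≈ 3.7377.
Output: y_gold = k_gold^0.25 = 3.7377^0.25 ≈ 1.3904.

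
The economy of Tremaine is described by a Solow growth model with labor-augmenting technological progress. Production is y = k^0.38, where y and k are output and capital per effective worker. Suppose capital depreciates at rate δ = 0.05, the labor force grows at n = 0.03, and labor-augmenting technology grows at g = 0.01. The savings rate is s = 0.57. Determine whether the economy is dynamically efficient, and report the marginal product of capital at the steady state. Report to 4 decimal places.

Break-even investment rate: n + g + δ = 0.03 + 0.01 + 0.05 = 0.09.
Steady-state k*: s·k^0.38 = 0.09·k gives k* = (0.57/0.09)^(1/0.62) ≈ 19.6316.
MPK = 0.38·19.6316^(-0.62) ≈ 0.0600.
MPK < n+g+δ = 0.09, so the economy is dynamically inefficient (over-saving).

dynamically inefficient; MPK ≈ 0.0600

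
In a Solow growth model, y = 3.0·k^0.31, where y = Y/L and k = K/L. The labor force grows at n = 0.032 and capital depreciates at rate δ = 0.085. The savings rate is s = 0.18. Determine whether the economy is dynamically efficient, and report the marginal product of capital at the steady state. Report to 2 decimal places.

n + δ = 0.032 + 0.085 = 0.117.
Steady-state k*: s·A·k^0.31 = 0.117·k gives k* = (0.18·3.0/0.117)^(1/0.69) ≈ 9.1753.
MPK = 0.31·3.0·9.1753^(-0.69) ≈ 0.2015.
MPK > n+δ = 0.117, so the economy is dynamically efficient (under-saving).

dynamically efficient; MPK ≈ 0.20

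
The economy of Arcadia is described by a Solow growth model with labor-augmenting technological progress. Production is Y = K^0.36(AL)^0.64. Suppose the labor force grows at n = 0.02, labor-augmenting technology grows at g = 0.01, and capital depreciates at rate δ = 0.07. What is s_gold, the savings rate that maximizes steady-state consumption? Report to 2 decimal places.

s_gold = 0.36

Capital per effective worker breaks even when investment replaces (n + g + δ)·k; here n + g + δ = 0.1.
At the golden rule MPK = n+g+δ, and in any Cobb-Douglas steady state s = (n+g+δ)·k/y = MPK·k/y = capital's share 0.36.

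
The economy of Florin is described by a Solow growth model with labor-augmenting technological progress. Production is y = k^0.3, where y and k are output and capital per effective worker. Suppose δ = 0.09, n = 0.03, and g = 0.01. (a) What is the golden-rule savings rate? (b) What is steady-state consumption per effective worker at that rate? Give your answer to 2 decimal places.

(a) s_gold = 0.30; (b) c_gold ≈ 1.00

n + g + δ = 0.03 + 0.01 + 0.09 = 0.13.
For Cobb-Douglas, s_gold equals capital's share: s_gold = 0.3.
At the golden rule the marginal product of capital equals n+g+δ: 0.3·k^(0.3−1) = 0.13. Solving, k_gold = (0.3/0.13)^(1/0.7) ≈ 3.3024.
y_gold = 3.3024^0.3 ≈ 1.4310; c_gold = (1−0.3)·y_gold ≈ 1.0017.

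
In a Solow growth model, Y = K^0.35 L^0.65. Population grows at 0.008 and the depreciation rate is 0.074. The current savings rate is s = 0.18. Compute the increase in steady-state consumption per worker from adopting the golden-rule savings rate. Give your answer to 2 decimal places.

Δc ≈ 0.17

Break-even investment rate: n + δ = 0.008 + 0.074 = 0.082.
Current steady state (s = 0.18): k* = (0.18/0.082)^(1/0.65) ≈ 3.3521, y* = 3.3521^0.35 ≈ 1.5271, c* = (1−0.18)·1.5271 ≈ 1.2522.
Maximizing c = f(k) − (n+δ)·k gives f'(k) = n+δ, i.e. 0.35·k^(0.35−1) = 0.082, so k_gold = (0.35/0.082)^(1/0.65) ≈ 9.3244.
y_gold = 9.3244^0.35 ≈ 2.1846, c_gold = y_gold − 0.082·k_gold ≈ 1.4200.
Gain: Δc = 1.4200 − 1.2522 ≈ 0.1678.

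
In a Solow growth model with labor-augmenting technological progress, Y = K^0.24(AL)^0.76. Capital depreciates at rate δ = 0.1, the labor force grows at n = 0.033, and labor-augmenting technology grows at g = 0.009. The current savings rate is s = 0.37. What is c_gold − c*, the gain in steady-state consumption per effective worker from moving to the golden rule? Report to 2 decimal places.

Δc ≈ 0.04

n + g + δ = 0.033 + 0.009 + 0.1 = 0.142.
Current steady state (s = 0.37): k* = (0.37/0.142)^(1/0.76) ≈ 3.5258, y* = 3.5258^0.24 ≈ 1.3531, c* = (1−0.37)·1.3531 ≈ 0.8525.
Setting f'(k) = n+g+δ gives 0.24·k^(0.24−1) = 0.142, hence k_gold = (0.24/0.142)^(1/0.76) ≈ 1.9948.
y_gold = 1.9948^0.24 ≈ 1.1803, c_gold = y_gold − 0.142·k_gold ≈ 0.8970.
Gain: Δc = 0.8970 − 0.8525 ≈ 0.0445.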